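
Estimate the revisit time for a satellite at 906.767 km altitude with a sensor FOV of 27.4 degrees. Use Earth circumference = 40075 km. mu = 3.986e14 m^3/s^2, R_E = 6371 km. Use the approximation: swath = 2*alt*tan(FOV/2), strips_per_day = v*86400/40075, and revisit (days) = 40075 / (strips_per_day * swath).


swath = 2*906.767*tan(0.2391101) = 442.0919 km
v = sqrt(mu/r) = 7400.6450 m/s = 7.4006 km/s
strips/day = v*86400/40075 = 7.4006*86400/40075 = 15.9555
coverage/day = strips * swath = 15.9555 * 442.0919 = 7053.7876 km
revisit = 40075 / 7053.7876 = 5.6813 days

5.6813 days


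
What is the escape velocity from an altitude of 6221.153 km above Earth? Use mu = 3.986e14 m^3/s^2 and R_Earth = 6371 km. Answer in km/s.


r = 6371.0 + 6221.153 = 12592.1530 km = 1.2592153e+07 m
v_esc = sqrt(2*mu/r) = sqrt(2*3.986e14 / 1.2592153e+07)
v_esc = 7956.7122 m/s = 7.9567 km/s

7.9567 km/s


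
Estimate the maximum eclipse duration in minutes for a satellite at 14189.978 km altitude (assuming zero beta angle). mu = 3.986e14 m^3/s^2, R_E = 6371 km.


r = 20560.9780 km
T = 489.0189 min
Eclipse fraction = arcsin(R_E/r)/pi = arcsin(6371.0000/20560.9780)/pi
= arcsin(0.3098588)/pi = 0.1002818
Eclipse duration = 0.1002818 * 489.0189 = 49.0397 min

49.0397 minutes


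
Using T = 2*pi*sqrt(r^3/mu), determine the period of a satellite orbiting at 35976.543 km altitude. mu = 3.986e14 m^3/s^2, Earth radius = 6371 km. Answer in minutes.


r = 42347.5430 km = 4.2347543e+07 m
T = 2*pi*sqrt(r^3/mu) = 2*pi*sqrt(7.5942459e+22 / 3.986e14)
T = 86726.8450 s = 1445.4474 min

1445.4474 minutes


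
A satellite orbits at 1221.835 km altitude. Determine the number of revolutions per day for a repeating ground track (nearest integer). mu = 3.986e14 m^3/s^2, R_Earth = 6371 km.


r = 7.592835e+06 m
T = 2*pi*sqrt(r^3/mu) = 6584.4145 s = 109.7402 min
revs/day = 1440 / 109.7402 = 13.1219
Rounded: 13 revolutions per day

13 revolutions per day


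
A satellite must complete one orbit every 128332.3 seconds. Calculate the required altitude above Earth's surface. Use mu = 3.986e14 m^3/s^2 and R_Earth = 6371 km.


T = 128332.3 s
r = (mu*T^2/(4*pi^2))^(1/3) = (3.986e14 * 128332.3^2 / (4*pi^2))^(1/3)
r = 5.4989931e+07 m = 54989.9305 km
alt = r - R_E = 54989.9305 - 6371 = 48618.9305 km

48618.9305 km


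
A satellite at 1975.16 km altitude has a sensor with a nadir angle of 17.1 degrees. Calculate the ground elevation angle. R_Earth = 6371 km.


r = R_E + alt = 8346.1600 km
Law of sines in the satellite / Earth-center / ground-point triangle:
  sin(nadir)/R_E = sin(90 + el)/r  =>  cos(el) = (r/R_E)*sin(nadir)
cos(el) = (8346.1600 / 6371.0000) * sin(17.1 deg) = 0.3851997
el = arccos(0.3851997) = 67.3439 deg
(Earth-central angle = 90 - nadir - el = 5.5561 deg)

67.3439 degrees


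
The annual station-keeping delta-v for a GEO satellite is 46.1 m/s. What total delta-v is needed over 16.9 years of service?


dV = rate * years = 46.1 * 16.9
dV = 779.0900 m/s

779.0900 m/s


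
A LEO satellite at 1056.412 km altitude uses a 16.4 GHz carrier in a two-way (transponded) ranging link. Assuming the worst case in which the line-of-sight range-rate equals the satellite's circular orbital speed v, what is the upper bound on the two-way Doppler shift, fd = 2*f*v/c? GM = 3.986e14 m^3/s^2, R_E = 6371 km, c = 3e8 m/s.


r = 7.427412e+06 m
v = sqrt(mu/r) = 7325.7128 m/s (worst-case radial velocity)
f = 16.4 GHz = 1.64e+10 Hz
fd = 2*f*v/c = 2*1.64e+10*7325.7128/3.0e+08
fd = 800944.6018 Hz

800944.6018 Hz


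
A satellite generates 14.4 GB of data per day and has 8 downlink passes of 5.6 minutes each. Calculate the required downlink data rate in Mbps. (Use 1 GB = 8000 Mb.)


total contact time = 8 * 5.6 * 60 = 2688.0000 s
data = 14.4 GB = 115200.0000 Mb
rate = 115200.0000 / 2688.0000 = 42.8571 Mbps

42.8571 Mbps


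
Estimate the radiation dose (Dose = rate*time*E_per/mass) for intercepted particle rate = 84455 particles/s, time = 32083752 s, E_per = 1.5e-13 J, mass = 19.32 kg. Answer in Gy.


Total energy deposited = rate * time * E_per
  = 84455 * 32083752 * 1.5e-13 = 0.406445 J
Dose = E_total / mass = 0.406445 / 19.32
Dose = 0.02103753 Gy

0.0210 Gy


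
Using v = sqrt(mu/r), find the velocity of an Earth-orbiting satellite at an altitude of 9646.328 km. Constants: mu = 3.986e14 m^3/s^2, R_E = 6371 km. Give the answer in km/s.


r = R_E + alt = 6371.0 + 9646.328 = 16017.3280 km = 1.6017328e+07 m
v = sqrt(mu/r) = sqrt(3.986e14 / 1.6017328e+07) = 4988.5418 m/s = 4.9885 km/s

4.9885 km/s


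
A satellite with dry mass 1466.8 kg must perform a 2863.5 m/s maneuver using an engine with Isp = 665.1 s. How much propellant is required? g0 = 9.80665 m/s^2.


ve = Isp * g0 = 665.1 * 9.80665 = 6522.402915 m/s
mass ratio = exp(dv/ve) = exp(2863.5/6522.402915) = 1.55119456
m_prop = m_dry * (mr - 1) = 1466.8 * (1.55119456 - 1)
m_prop = 808.4922 kg

808.4922 kg


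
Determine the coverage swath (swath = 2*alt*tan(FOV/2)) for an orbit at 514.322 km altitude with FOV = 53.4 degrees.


FOV = 53.4 deg = 0.9320058 rad
swath = 2 * alt * tan(FOV/2) = 2 * 514.322 * tan(0.4660029)
swath = 2 * 514.322 * 0.5029476
swath = 517.3540 km

517.3540 km


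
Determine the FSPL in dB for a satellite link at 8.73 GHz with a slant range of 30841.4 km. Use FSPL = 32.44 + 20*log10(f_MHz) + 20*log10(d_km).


f = 8.73 GHz = 8730.0000 MHz
d = 30841.4 km
FSPL = 32.44 + 20*log10(8730.0000) + 20*log10(30841.4)
FSPL = 32.44 + 78.8203 + 89.7827
FSPL = 201.0430 dB

201.0430 dB


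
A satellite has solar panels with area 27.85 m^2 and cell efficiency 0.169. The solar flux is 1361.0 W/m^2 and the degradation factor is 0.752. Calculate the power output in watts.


P = area * eta * S * degradation
P = 27.85 * 0.169 * 1361.0 * 0.752
P = 4817.1245 W

4817.1245 W


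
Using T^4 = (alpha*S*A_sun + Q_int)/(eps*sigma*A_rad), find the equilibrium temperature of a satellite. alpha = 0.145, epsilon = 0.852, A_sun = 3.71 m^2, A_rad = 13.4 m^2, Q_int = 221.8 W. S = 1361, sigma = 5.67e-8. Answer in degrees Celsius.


Numerator = alpha*S*A_sun + Q_int = 0.145*1361*3.71 + 221.8 = 953.9499 W
Denominator = eps*sigma*A_rad = 0.852*5.67e-8*13.4 = 6.4733256e-07 W/K^4
T^4 = 1.4736629e+09 K^4
T = 195.9294 K = -77.2206 C

-77.2206 degrees Celsius


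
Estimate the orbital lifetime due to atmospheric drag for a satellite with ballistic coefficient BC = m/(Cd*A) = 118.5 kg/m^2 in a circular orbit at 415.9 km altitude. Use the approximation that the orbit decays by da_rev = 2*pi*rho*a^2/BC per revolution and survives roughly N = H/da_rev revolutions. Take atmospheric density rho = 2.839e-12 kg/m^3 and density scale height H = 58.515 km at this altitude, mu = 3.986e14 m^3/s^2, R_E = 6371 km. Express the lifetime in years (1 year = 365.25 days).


a = R_E + alt = 6786.9000 km = 6.7869e+06 m
da_rev = 2*pi*rho*a^2/BC = 2*pi*2.839e-12*(6.7869e+06)^2/118.5 = 6.933776 m per revolution
N = H/da_rev = 58515.0000 m / 6.933776 m = 8439.1246 revolutions
P = 2*pi*sqrt(a^3/mu) = 5564.4007 s
lifetime = N*P = 8439.1246 * 5564.4007 = 4.6958671e+07 s = 543.5031 days
years = 543.5031 / 365.25 = 1.4880 years

1.4880 years


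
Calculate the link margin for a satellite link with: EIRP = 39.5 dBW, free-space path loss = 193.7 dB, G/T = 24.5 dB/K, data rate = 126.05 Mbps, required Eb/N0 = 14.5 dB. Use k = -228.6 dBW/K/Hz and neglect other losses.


C/N0 = EIRP - FSPL + G/T - k = 39.5 - 193.7 + 24.5 - (-228.6)
C/N0 = 98.9000 dB-Hz
R_b = 126.05 Mbps = 1.2605e+08 bps -> 10*log10(R_b) = 81.0054 dB-Hz
Eb/N0 = C/N0 - 10*log10(R_b) = 98.9000 - 81.0054 = 17.8946 dB
Margin = Eb/N0 - Eb/N0_req = 17.8946 - 14.5 = 3.3946 dB (link closes)

3.3946 dB


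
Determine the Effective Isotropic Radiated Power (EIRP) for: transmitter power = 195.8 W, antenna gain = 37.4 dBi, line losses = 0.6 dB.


Pt = 195.8 W = 22.9181 dBW
EIRP = Pt_dBW + Gt - losses = 22.9181 + 37.4 - 0.6 = 59.7181 dBW

59.7181 dBW


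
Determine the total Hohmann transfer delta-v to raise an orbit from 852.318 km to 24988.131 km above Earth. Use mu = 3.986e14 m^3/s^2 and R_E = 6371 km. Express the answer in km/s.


r1 = 7223.3180 km = 7.223318e+06 m
r2 = 31359.1310 km = 3.1359131e+07 m
dv1 = sqrt(mu/r1)*(sqrt(2*r2/(r1+r2)) - 1) = 2042.6575 m/s
dv2 = sqrt(mu/r2)*(1 - sqrt(2*r1/(r1+r2))) = 1383.6226 m/s
total dv = |dv1| + |dv2| = 2042.6575 + 1383.6226 = 3426.2800 m/s = 3.4263 km/s

3.4263 km/s


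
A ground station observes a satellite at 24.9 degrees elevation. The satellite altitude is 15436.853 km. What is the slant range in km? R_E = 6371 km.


h = 15436.853 km, el = 24.9 deg
d = -R_E*sin(el) + sqrt((R_E*sin(el))^2 + 2*R_E*h + h^2)
d = -6371.0000*sin(0.434587) + sqrt((6371.0000*0.4210358)^2 + 2*6371.0000*15436.853 + 15436.853^2)
d = 18345.8519 km

18345.8519 km


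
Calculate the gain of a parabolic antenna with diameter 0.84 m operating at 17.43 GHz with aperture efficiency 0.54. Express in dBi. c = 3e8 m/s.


lambda = c/f = 3e8 / 1.743e+10 = 0.0172117 m
G = eta*(pi*D/lambda)^2 = 0.54*(pi*0.84/0.0172117)^2
G = 12694.1709 (linear)
G = 10*log10(12694.1709) = 41.0360 dBi

41.0360 dBi


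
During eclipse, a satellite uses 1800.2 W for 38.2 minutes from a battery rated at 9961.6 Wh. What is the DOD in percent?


E_used = P * t / 60 = 1800.2 * 38.2 / 60 = 1146.1273 Wh
DOD = E_used / E_total * 100 = 1146.1273 / 9961.6 * 100
DOD = 11.5055 %

11.5055 %


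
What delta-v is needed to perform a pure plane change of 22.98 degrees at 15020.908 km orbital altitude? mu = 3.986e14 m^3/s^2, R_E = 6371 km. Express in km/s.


r = 21391.9080 km = 2.1391908e+07 m
V = sqrt(mu/r) = 4316.6207 m/s
di = 22.98 deg = 0.4010767 rad
dV = 2*V*sin(di/2) = 2*4316.6207*sin(0.2005383)
dV = 1719.7149 m/s = 1.7197 km/s

1.7197 km/s


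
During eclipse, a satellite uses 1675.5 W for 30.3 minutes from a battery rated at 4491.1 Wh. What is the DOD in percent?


E_used = P * t / 60 = 1675.5 * 30.3 / 60 = 846.1275 Wh
DOD = E_used / E_total * 100 = 846.1275 / 4491.1 * 100
DOD = 18.8401 %

18.8401 %


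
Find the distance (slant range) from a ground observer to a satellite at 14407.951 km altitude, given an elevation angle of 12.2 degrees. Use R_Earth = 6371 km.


h = 14407.951 km, el = 12.2 deg
d = -R_E*sin(el) + sqrt((R_E*sin(el))^2 + 2*R_E*h + h^2)
d = -6371.0000*sin(0.2129302) + sqrt((6371.0000*0.2113248)^2 + 2*6371.0000*14407.951 + 14407.951^2)
d = 18477.5702 km

18477.5702 km


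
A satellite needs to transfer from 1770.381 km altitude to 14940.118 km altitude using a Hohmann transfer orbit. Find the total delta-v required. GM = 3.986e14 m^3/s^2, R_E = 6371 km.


r1 = 8141.3810 km = 8.141381e+06 m
r2 = 21311.1180 km = 2.1311118e+07 m
dv1 = sqrt(mu/r1)*(sqrt(2*r2/(r1+r2)) - 1) = 1420.2498 m/s
dv2 = sqrt(mu/r2)*(1 - sqrt(2*r1/(r1+r2))) = 1109.1471 m/s
total dv = |dv1| + |dv2| = 1420.2498 + 1109.1471 = 2529.3970 m/s = 2.5294 km/s

2.5294 km/s


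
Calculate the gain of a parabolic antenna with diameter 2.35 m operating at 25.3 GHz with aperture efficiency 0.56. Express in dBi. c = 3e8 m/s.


lambda = c/f = 3e8 / 2.53e+10 = 0.01185771 m
G = eta*(pi*D/lambda)^2 = 0.56*(pi*2.35/0.01185771)^2
G = 217081.1081 (linear)
G = 10*log10(217081.1081) = 53.3662 dBi

53.3662 dBi


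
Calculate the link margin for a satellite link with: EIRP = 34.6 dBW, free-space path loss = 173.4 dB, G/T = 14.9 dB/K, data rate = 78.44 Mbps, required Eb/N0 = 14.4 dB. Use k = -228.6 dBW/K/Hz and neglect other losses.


C/N0 = EIRP - FSPL + G/T - k = 34.6 - 173.4 + 14.9 - (-228.6)
C/N0 = 104.7000 dB-Hz
R_b = 78.44 Mbps = 7.844e+07 bps -> 10*log10(R_b) = 78.9454 dB-Hz
Eb/N0 = C/N0 - 10*log10(R_b) = 104.7000 - 78.9454 = 25.7546 dB
Margin = Eb/N0 - Eb/N0_req = 25.7546 - 14.4 = 11.3546 dB (link closes)

11.3546 dB


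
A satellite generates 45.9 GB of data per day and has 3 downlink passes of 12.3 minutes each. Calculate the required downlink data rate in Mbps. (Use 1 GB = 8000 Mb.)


total contact time = 3 * 12.3 * 60 = 2214.0000 s
data = 45.9 GB = 367200.0000 Mb
rate = 367200.0000 / 2214.0000 = 165.8537 Mbps

165.8537 Mbps


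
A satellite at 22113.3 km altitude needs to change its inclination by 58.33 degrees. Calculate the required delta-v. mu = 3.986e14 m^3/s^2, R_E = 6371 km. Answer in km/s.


r = 28484.3000 km = 2.84843e+07 m
V = sqrt(mu/r) = 3740.8119 m/s
di = 58.33 deg = 1.0181 rad
dV = 2*V*sin(di/2) = 2*3740.8119*sin(0.5090253)
dV = 3645.9923 m/s = 3.6460 km/s

3.6460 km/s


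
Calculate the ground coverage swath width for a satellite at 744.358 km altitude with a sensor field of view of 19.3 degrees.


FOV = 19.3 deg = 0.3368485 rad
swath = 2 * alt * tan(FOV/2) = 2 * 744.358 * tan(0.1684243)
swath = 2 * 744.358 * 0.1700351
swath = 253.1340 km

253.1340 km


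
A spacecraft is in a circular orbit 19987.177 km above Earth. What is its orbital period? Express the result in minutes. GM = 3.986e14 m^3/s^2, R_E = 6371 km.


r = 26358.1770 km = 2.6358177e+07 m
T = 2*pi*sqrt(r^3/mu) = 2*pi*sqrt(1.8312436e+22 / 3.986e14)
T = 42587.7088 s = 709.7951 min

709.7951 minutes


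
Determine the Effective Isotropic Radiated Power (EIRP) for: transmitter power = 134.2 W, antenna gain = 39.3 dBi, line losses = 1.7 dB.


Pt = 134.2 W = 21.2775 dBW
EIRP = Pt_dBW + Gt - losses = 21.2775 + 39.3 - 1.7 = 58.8775 dBW

58.8775 dBW


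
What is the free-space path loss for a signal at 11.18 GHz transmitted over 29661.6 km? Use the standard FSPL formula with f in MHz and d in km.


f = 11.18 GHz = 11180.0000 MHz
d = 29661.6 km
FSPL = 32.44 + 20*log10(11180.0000) + 20*log10(29661.6)
FSPL = 32.44 + 80.9688 + 89.4439
FSPL = 202.8527 dB

202.8527 dB


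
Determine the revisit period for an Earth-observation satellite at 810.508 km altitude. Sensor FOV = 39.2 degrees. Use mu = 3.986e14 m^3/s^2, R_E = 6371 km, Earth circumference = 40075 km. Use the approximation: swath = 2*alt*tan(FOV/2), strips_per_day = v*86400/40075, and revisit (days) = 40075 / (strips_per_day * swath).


swath = 2*810.508*tan(0.3420845) = 577.2178 km
v = sqrt(mu/r) = 7450.0781 m/s = 7.4501 km/s
strips/day = v*86400/40075 = 7.4501*86400/40075 = 16.0621
coverage/day = strips * swath = 16.0621 * 577.2178 = 9271.3030 km
revisit = 40075 / 9271.3030 = 4.3225 days

4.3225 days


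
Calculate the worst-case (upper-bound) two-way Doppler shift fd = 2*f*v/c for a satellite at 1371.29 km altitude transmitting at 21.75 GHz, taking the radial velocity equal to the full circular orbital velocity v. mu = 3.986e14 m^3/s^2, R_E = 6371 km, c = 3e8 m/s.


r = 7.74229e+06 m
v = sqrt(mu/r) = 7175.1987 m/s (worst-case radial velocity)
f = 21.75 GHz = 2.175e+10 Hz
fd = 2*f*v/c = 2*2.175e+10*7175.1987/3.0e+08
fd = 1.0404038e+06 Hz

1.0404e+06 Hz


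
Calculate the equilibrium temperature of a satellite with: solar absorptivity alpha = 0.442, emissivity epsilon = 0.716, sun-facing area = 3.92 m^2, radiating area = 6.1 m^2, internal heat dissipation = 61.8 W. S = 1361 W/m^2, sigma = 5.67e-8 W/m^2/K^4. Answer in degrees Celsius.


Numerator = alpha*S*A_sun + Q_int = 0.442*1361*3.92 + 61.8 = 2419.9230 W
Denominator = eps*sigma*A_rad = 0.716*5.67e-8*6.1 = 2.4764292e-07 W/K^4
T^4 = 9.771824e+09 K^4
T = 314.4082 K = 41.2582 C

41.2582 degrees Celsius


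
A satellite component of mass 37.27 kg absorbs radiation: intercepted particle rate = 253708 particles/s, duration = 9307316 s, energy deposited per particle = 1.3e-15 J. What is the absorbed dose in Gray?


Total energy deposited = rate * time * E_per
  = 253708 * 9307316 * 1.3e-15 = 0.003069743 J
Dose = E_total / mass = 0.003069743 / 37.27
Dose = 8.2364977e-05 Gy

8.2365e-05 Gy


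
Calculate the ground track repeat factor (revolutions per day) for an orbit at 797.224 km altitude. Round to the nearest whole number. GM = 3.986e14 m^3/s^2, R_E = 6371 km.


r = 7.168224e+06 m
T = 2*pi*sqrt(r^3/mu) = 6039.8837 s = 100.6647 min
revs/day = 1440 / 100.6647 = 14.3049
Rounded: 14 revolutions per day

14 revolutions per day


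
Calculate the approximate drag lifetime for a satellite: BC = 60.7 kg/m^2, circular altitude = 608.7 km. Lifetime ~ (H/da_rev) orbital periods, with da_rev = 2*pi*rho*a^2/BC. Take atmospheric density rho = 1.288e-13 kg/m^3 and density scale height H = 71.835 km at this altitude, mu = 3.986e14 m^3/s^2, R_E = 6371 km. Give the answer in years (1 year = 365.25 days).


a = R_E + alt = 6979.7000 km = 6.9797e+06 m
da_rev = 2*pi*rho*a^2/BC = 2*pi*1.288e-13*(6.9797e+06)^2/60.7 = 0.64950209 m per revolution
N = H/da_rev = 71835.0000 m / 0.64950209 m = 110600.1060 revolutions
P = 2*pi*sqrt(a^3/mu) = 5803.1842 s
lifetime = N*P = 110600.1060 * 5803.1842 = 6.4183279e+08 s = 7428.6202 days
years = 7428.6202 / 365.25 = 20.3385 years

20.3385 years


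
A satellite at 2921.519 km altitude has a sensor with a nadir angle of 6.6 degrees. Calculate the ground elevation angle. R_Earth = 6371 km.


r = R_E + alt = 9292.5190 km
Law of sines in the satellite / Earth-center / ground-point triangle:
  sin(nadir)/R_E = sin(90 + el)/r  =>  cos(el) = (r/R_E)*sin(nadir)
cos(el) = (9292.5190 / 6371.0000) * sin(6.6 deg) = 0.1676433
el = arccos(0.1676433) = 80.3492 deg
(Earth-central angle = 90 - nadir - el = 3.0508 deg)

80.3492 degrees


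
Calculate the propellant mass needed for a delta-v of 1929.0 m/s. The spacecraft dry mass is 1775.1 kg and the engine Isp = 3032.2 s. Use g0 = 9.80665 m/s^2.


ve = Isp * g0 = 3032.2 * 9.80665 = 29735.724130 m/s
mass ratio = exp(dv/ve) = exp(1929.0/29735.724130) = 1.06702187
m_prop = m_dry * (mr - 1) = 1775.1 * (1.06702187 - 1)
m_prop = 118.9705 kg

118.9705 kg


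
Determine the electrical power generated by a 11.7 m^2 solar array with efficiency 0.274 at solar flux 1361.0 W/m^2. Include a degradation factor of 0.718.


P = area * eta * S * degradation
P = 11.7 * 0.274 * 1361.0 * 0.718
P = 3132.7013 W

3132.7013 W


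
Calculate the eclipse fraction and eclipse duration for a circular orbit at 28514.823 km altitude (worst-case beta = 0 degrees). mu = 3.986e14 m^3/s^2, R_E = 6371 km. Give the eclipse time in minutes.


r = 34885.8230 km
T = 1080.7704 min
Eclipse fraction = arcsin(R_E/r)/pi = arcsin(6371.0000/34885.8230)/pi
= arcsin(0.1826243)/pi = 0.05845921
Eclipse duration = 0.05845921 * 1080.7704 = 63.1810 min

63.1810 minutes


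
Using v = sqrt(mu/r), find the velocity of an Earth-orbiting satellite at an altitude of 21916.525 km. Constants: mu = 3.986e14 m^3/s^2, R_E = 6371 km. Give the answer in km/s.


r = R_E + alt = 6371.0 + 21916.525 = 28287.5250 km = 2.8287525e+07 m
v = sqrt(mu/r) = sqrt(3.986e14 / 2.8287525e+07) = 3753.8004 m/s = 3.7538 km/s

3.7538 km/s


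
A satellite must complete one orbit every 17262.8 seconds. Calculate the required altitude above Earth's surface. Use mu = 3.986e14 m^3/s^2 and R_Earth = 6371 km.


T = 17262.8 s
r = (mu*T^2/(4*pi^2))^(1/3) = (3.986e14 * 17262.8^2 / (4*pi^2))^(1/3)
r = 1.4436658e+07 m = 14436.6583 km
alt = r - R_E = 14436.6583 - 6371 = 8065.6583 km

8065.6583 km


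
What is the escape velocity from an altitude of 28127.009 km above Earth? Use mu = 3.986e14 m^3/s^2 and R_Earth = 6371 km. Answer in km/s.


r = 6371.0 + 28127.009 = 34498.0090 km = 3.4498009e+07 m
v_esc = sqrt(2*mu/r) = sqrt(2*3.986e14 / 3.4498009e+07)
v_esc = 4807.1384 m/s = 4.8071 km/s

4.8071 km/s


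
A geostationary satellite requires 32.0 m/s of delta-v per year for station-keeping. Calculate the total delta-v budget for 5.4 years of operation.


dV = rate * years = 32.0 * 5.4
dV = 172.8000 m/s

172.8000 m/s


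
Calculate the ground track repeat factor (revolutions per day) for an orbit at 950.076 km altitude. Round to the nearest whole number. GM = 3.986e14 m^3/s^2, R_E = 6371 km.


r = 7.321076e+06 m
T = 2*pi*sqrt(r^3/mu) = 6234.0976 s = 103.9016 min
revs/day = 1440 / 103.9016 = 13.8593
Rounded: 14 revolutions per day

14 revolutions per day


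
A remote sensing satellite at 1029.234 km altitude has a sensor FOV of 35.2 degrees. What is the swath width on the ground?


FOV = 35.2 deg = 0.6143559 rad
swath = 2 * alt * tan(FOV/2) = 2 * 1029.234 * tan(0.3071779)
swath = 2 * 1029.234 * 0.3172187
swath = 652.9845 km

652.9845 km


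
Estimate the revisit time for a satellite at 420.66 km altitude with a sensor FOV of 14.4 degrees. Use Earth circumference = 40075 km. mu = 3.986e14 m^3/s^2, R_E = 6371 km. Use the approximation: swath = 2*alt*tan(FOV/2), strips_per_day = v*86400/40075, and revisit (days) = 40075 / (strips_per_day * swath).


swath = 2*420.66*tan(0.1256637) = 106.2834 km
v = sqrt(mu/r) = 7660.9156 m/s = 7.6609 km/s
strips/day = v*86400/40075 = 7.6609*86400/40075 = 16.5166
coverage/day = strips * swath = 16.5166 * 106.2834 = 1755.4419 km
revisit = 40075 / 1755.4419 = 22.8290 days

22.8290 days


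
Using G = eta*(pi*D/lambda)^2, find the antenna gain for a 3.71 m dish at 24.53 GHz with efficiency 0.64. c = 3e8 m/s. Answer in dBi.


lambda = c/f = 3e8 / 2.453e+10 = 0.01222992 m
G = eta*(pi*D/lambda)^2 = 0.64*(pi*3.71/0.01222992)^2
G = 581272.9666 (linear)
G = 10*log10(581272.9666) = 57.6438 dBi

57.6438 dBi


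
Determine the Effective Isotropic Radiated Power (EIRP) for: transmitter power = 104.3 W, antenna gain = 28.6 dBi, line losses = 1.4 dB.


Pt = 104.3 W = 20.1828 dBW
EIRP = Pt_dBW + Gt - losses = 20.1828 + 28.6 - 1.4 = 47.3828 dBW

47.3828 dBW


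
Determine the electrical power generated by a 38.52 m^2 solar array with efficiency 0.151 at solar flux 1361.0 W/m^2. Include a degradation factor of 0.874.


P = area * eta * S * degradation
P = 38.52 * 0.151 * 1361.0 * 0.874
P = 6918.8320 W

6918.8320 W


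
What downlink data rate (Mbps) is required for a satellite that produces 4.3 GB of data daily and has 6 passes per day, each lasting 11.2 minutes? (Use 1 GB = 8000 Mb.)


total contact time = 6 * 11.2 * 60 = 4032.0000 s
data = 4.3 GB = 34400.0000 Mb
rate = 34400.0000 / 4032.0000 = 8.5317 Mbps

8.5317 Mbps


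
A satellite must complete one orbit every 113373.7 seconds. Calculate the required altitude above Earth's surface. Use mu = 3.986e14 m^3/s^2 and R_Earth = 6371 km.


T = 113373.7 s
r = (mu*T^2/(4*pi^2))^(1/3) = (3.986e14 * 113373.7^2 / (4*pi^2))^(1/3)
r = 5.0629161e+07 m = 50629.1613 km
alt = r - R_E = 50629.1613 - 6371 = 44258.1613 km

44258.1613 km


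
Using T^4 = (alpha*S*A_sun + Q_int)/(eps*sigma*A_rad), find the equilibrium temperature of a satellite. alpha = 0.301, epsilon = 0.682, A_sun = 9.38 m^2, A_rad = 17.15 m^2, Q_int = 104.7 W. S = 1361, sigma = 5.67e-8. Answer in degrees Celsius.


Numerator = alpha*S*A_sun + Q_int = 0.301*1361*9.38 + 104.7 = 3947.3202 W
Denominator = eps*sigma*A_rad = 0.682*5.67e-8*17.15 = 6.6318021e-07 W/K^4
T^4 = 5.9521079e+09 K^4
T = 277.7587 K = 4.6087 C

4.6087 degrees Celsius


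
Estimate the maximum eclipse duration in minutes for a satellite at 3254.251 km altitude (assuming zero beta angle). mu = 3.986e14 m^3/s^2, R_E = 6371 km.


r = 9625.2510 km
T = 156.6311 min
Eclipse fraction = arcsin(R_E/r)/pi = arcsin(6371.0000/9625.2510)/pi
= arcsin(0.6619048)/pi = 0.2302517
Eclipse duration = 0.2302517 * 156.6311 = 36.0646 min

36.0646 minutes


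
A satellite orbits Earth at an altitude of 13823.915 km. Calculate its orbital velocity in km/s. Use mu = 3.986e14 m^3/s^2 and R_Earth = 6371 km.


r = R_E + alt = 6371.0 + 13823.915 = 20194.9150 km = 2.0194915e+07 m
v = sqrt(mu/r) = sqrt(3.986e14 / 2.0194915e+07) = 4442.7066 m/s = 4.4427 km/s

4.4427 km/s


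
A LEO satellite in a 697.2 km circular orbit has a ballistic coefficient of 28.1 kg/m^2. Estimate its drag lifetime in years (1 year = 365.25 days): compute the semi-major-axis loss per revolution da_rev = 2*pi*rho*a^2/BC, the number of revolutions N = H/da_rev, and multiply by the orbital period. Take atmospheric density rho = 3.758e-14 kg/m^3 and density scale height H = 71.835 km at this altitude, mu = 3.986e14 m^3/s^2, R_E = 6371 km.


a = R_E + alt = 7068.2000 km = 7.0682e+06 m
da_rev = 2*pi*rho*a^2/BC = 2*pi*3.758e-14*(7.0682e+06)^2/28.1 = 0.419805364 m per revolution
N = H/da_rev = 71835.0000 m / 0.419805364 m = 171115.0122 revolutions
P = 2*pi*sqrt(a^3/mu) = 5913.9067 s
lifetime = N*P = 171115.0122 * 5913.9067 = 1.0119582e+09 s = 11712.4793 days
years = 11712.4793 / 365.25 = 32.0670 years

32.0670 years


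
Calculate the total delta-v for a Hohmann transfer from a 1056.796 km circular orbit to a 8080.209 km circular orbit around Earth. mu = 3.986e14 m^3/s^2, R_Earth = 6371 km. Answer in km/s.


r1 = 7427.7960 km = 7.427796e+06 m
r2 = 14451.2090 km = 1.4451209e+07 m
dv1 = sqrt(mu/r1)*(sqrt(2*r2/(r1+r2)) - 1) = 1094.0864 m/s
dv2 = sqrt(mu/r2)*(1 - sqrt(2*r1/(r1+r2))) = 924.2949 m/s
total dv = |dv1| + |dv2| = 1094.0864 + 924.2949 = 2018.3813 m/s = 2.0184 km/s

2.0184 km/s


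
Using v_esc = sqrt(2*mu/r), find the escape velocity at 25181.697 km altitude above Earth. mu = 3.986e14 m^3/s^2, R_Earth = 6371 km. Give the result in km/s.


r = 6371.0 + 25181.697 = 31552.6970 km = 3.1552697e+07 m
v_esc = sqrt(2*mu/r) = sqrt(2*3.986e14 / 3.1552697e+07)
v_esc = 5026.4967 m/s = 5.0265 km/s

5.0265 km/s


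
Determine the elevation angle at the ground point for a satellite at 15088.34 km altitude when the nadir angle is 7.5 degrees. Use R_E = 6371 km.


r = R_E + alt = 21459.3400 km
Law of sines in the satellite / Earth-center / ground-point triangle:
  sin(nadir)/R_E = sin(90 + el)/r  =>  cos(el) = (r/R_E)*sin(nadir)
cos(el) = (21459.3400 / 6371.0000) * sin(7.5 deg) = 0.4396493
el = arccos(0.4396493) = 63.9185 deg
(Earth-central angle = 90 - nadir - el = 18.5815 deg)

63.9185 degrees


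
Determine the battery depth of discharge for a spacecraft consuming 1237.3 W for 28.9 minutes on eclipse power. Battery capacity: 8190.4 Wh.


E_used = P * t / 60 = 1237.3 * 28.9 / 60 = 595.9662 Wh
DOD = E_used / E_total * 100 = 595.9662 / 8190.4 * 100
DOD = 7.2764 %

7.2764 %


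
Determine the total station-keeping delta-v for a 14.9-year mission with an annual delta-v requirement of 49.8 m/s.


dV = rate * years = 49.8 * 14.9
dV = 742.0200 m/s

742.0200 m/s


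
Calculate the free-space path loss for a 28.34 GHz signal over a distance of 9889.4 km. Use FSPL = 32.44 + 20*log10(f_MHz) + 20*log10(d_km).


f = 28.34 GHz = 28340.0000 MHz
d = 9889.4 km
FSPL = 32.44 + 20*log10(28340.0000) + 20*log10(9889.4)
FSPL = 32.44 + 89.0480 + 79.9034
FSPL = 201.3914 dB

201.3914 dB


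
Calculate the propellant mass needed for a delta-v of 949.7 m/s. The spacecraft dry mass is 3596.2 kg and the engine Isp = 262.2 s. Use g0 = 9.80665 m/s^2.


ve = Isp * g0 = 262.2 * 9.80665 = 2571.303630 m/s
mass ratio = exp(dv/ve) = exp(949.7/2571.303630) = 1.44678771
m_prop = m_dry * (mr - 1) = 3596.2 * (1.44678771 - 1)
m_prop = 1606.7379 kg

1606.7379 kg


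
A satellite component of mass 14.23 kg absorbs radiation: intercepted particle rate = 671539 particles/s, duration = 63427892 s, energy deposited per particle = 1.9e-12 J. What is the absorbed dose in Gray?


Total energy deposited = rate * time * E_per
  = 671539 * 63427892 * 1.9e-12 = 80.9292 J
Dose = E_total / mass = 80.9292 / 14.23
Dose = 5.6872 Gy

5.6872 Gy


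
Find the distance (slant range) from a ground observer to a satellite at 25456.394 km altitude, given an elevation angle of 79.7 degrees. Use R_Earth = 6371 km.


h = 25456.394 km, el = 79.7 deg
d = -R_E*sin(el) + sqrt((R_E*sin(el))^2 + 2*R_E*h + h^2)
d = -6371.0000*sin(1.3910) + sqrt((6371.0000*0.983885)^2 + 2*6371.0000*25456.394 + 25456.394^2)
d = 25538.6700 km

25538.6700 km


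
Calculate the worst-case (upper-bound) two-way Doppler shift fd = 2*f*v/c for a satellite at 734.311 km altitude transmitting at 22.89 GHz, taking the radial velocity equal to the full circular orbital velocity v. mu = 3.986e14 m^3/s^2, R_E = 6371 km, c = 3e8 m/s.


r = 7.105311e+06 m
v = sqrt(mu/r) = 7489.9187 m/s (worst-case radial velocity)
f = 22.89 GHz = 2.289e+10 Hz
fd = 2*f*v/c = 2*2.289e+10*7489.9187/3.0e+08
fd = 1.1429616e+06 Hz

1.1430e+06 Hz


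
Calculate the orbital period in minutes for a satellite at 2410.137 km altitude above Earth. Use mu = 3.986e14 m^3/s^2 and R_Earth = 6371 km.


r = 8781.1370 km = 8.781137e+06 m
T = 2*pi*sqrt(r^3/mu) = 2*pi*sqrt(6.7709913e+20 / 3.986e14)
T = 8189.1222 s = 136.4854 min

136.4854 minutes


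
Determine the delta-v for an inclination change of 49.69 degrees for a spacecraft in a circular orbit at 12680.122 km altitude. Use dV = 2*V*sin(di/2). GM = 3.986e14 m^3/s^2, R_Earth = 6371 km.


r = 19051.1220 km = 1.9051122e+07 m
V = sqrt(mu/r) = 4574.1286 m/s
di = 49.69 deg = 0.8672541 rad
dV = 2*V*sin(di/2) = 2*4574.1286*sin(0.4336271)
dV = 3843.7767 m/s = 3.8438 km/s

3.8438 km/s


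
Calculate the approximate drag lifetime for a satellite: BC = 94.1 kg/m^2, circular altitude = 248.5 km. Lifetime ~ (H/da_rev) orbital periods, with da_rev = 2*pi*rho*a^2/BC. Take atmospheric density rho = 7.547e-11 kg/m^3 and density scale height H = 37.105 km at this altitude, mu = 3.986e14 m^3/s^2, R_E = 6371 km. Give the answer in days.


a = R_E + alt = 6619.5000 km = 6.6195e+06 m
da_rev = 2*pi*rho*a^2/BC = 2*pi*7.547e-11*(6.6195e+06)^2/94.1 = 220.808083 m per revolution
N = H/da_rev = 37105.0000 m / 220.808083 m = 168.0419 revolutions
P = 2*pi*sqrt(a^3/mu) = 5359.8051 s
lifetime = N*P = 168.0419 * 5359.8051 = 900671.6003 s = 10.4244 days

10.4244 days


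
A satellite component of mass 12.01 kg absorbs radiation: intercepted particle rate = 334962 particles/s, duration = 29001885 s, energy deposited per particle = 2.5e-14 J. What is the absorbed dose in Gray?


Total energy deposited = rate * time * E_per
  = 334962 * 29001885 * 2.5e-14 = 0.2428632 J
Dose = E_total / mass = 0.2428632 / 12.01
Dose = 0.02022175 Gy

0.0202 Gy


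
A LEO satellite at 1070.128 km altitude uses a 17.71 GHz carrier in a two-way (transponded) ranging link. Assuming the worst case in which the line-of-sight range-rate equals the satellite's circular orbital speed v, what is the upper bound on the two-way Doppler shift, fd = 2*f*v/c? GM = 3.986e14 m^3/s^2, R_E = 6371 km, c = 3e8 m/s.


r = 7.441128e+06 m
v = sqrt(mu/r) = 7318.9581 m/s (worst-case radial velocity)
f = 17.71 GHz = 1.771e+10 Hz
fd = 2*f*v/c = 2*1.771e+10*7318.9581/3.0e+08
fd = 864124.9837 Hz

864124.9837 Hz


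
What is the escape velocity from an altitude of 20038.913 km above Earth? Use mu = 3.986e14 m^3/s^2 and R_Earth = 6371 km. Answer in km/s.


r = 6371.0 + 20038.913 = 26409.9130 km = 2.6409913e+07 m
v_esc = sqrt(2*mu/r) = sqrt(2*3.986e14 / 2.6409913e+07)
v_esc = 5494.1455 m/s = 5.4941 km/s

5.4941 km/s


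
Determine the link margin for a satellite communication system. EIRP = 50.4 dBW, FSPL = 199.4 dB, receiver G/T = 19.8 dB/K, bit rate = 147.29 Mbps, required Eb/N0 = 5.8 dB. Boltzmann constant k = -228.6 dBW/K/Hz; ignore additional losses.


C/N0 = EIRP - FSPL + G/T - k = 50.4 - 199.4 + 19.8 - (-228.6)
C/N0 = 99.4000 dB-Hz
R_b = 147.29 Mbps = 1.4729e+08 bps -> 10*log10(R_b) = 81.6817 dB-Hz
Eb/N0 = C/N0 - 10*log10(R_b) = 99.4000 - 81.6817 = 17.7183 dB
Margin = Eb/N0 - Eb/N0_req = 17.7183 - 5.8 = 11.9183 dB (link closes)

11.9183 dB


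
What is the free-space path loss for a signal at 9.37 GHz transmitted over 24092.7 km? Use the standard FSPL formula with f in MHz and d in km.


f = 9.37 GHz = 9370.0000 MHz
d = 24092.7 km
FSPL = 32.44 + 20*log10(9370.0000) + 20*log10(24092.7)
FSPL = 32.44 + 79.4348 + 87.6377
FSPL = 199.5125 dB

199.5125 dB


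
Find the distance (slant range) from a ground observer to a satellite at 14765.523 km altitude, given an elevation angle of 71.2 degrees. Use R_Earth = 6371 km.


h = 14765.523 km, el = 71.2 deg
d = -R_E*sin(el) + sqrt((R_E*sin(el))^2 + 2*R_E*h + h^2)
d = -6371.0000*sin(1.2427) + sqrt((6371.0000*0.9466493)^2 + 2*6371.0000*14765.523 + 14765.523^2)
d = 15005.4648 km

15005.4648 km


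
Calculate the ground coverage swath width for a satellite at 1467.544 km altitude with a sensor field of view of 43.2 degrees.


FOV = 43.2 deg = 0.7539822 rad
swath = 2 * alt * tan(FOV/2) = 2 * 1467.544 * tan(0.3769911)
swath = 2 * 1467.544 * 0.395928
swath = 1162.0835 km

1162.0835 km


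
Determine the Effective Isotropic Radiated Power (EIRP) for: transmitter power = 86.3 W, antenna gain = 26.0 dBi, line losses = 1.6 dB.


Pt = 86.3 W = 19.3601 dBW
EIRP = Pt_dBW + Gt - losses = 19.3601 + 26.0 - 1.6 = 43.7601 dBW

43.7601 dBW


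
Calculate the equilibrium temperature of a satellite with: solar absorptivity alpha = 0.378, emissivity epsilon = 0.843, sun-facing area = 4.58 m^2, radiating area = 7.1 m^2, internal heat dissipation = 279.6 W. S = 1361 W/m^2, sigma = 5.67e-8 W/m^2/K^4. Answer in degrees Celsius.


Numerator = alpha*S*A_sun + Q_int = 0.378*1361*4.58 + 279.6 = 2635.8176 W
Denominator = eps*sigma*A_rad = 0.843*5.67e-8*7.1 = 3.3936651e-07 W/K^4
T^4 = 7.7668761e+09 K^4
T = 296.8668 K = 23.7168 C

23.7168 degrees Celsius


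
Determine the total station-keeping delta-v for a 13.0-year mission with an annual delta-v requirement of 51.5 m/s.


dV = rate * years = 51.5 * 13.0
dV = 669.5000 m/s

669.5000 m/s


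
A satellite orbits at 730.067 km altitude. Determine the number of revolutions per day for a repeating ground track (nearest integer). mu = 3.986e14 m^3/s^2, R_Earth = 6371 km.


r = 7.101067e+06 m
T = 2*pi*sqrt(r^3/mu) = 5955.2039 s = 99.2534 min
revs/day = 1440 / 99.2534 = 14.5083
Rounded: 15 revolutions per day

15 revolutions per day


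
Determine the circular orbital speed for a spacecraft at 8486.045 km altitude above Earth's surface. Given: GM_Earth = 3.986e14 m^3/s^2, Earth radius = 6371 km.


r = R_E + alt = 6371.0 + 8486.045 = 14857.0450 km = 1.4857045e+07 m
v = sqrt(mu/r) = sqrt(3.986e14 / 1.4857045e+07) = 5179.6740 m/s = 5.1797 km/s

5.1797 km/s


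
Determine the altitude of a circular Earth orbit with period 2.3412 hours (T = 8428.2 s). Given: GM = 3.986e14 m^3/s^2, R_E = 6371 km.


T = 8428.2 s
r = (mu*T^2/(4*pi^2))^(1/3) = (3.986e14 * 8428.2^2 / (4*pi^2))^(1/3)
r = 8.9512236e+06 m = 8951.2236 km
alt = r - R_E = 8951.2236 - 6371 = 2580.2236 km

2580.2236 km


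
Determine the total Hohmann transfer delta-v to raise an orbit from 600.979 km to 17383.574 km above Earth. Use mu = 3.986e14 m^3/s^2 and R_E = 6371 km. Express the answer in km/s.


r1 = 6971.9790 km = 6.971979e+06 m
r2 = 23754.5740 km = 2.3754574e+07 m
dv1 = sqrt(mu/r1)*(sqrt(2*r2/(r1+r2)) - 1) = 1840.8467 m/s
dv2 = sqrt(mu/r2)*(1 - sqrt(2*r1/(r1+r2))) = 1336.8261 m/s
total dv = |dv1| + |dv2| = 1840.8467 + 1336.8261 = 3177.6728 m/s = 3.1777 km/s

3.1777 km/s


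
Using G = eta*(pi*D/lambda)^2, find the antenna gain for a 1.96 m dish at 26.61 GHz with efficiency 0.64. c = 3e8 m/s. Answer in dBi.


lambda = c/f = 3e8 / 2.661e+10 = 0.01127396 m
G = eta*(pi*D/lambda)^2 = 0.64*(pi*1.96/0.01127396)^2
G = 190914.5824 (linear)
G = 10*log10(190914.5824) = 52.8084 dBi

52.8084 dBi


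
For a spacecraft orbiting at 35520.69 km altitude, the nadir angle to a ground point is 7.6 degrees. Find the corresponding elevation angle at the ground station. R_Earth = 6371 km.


r = R_E + alt = 41891.6900 km
Law of sines in the satellite / Earth-center / ground-point triangle:
  sin(nadir)/R_E = sin(90 + el)/r  =>  cos(el) = (r/R_E)*sin(nadir)
cos(el) = (41891.6900 / 6371.0000) * sin(7.6 deg) = 0.8696349
el = arccos(0.8696349) = 29.5838 deg
(Earth-central angle = 90 - nadir - el = 52.8162 deg)

29.5838 degrees


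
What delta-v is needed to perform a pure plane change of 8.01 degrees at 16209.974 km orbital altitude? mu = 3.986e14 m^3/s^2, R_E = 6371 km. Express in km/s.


r = 22580.9740 km = 2.2580974e+07 m
V = sqrt(mu/r) = 4201.4317 m/s
di = 8.01 deg = 0.1398009 rad
dV = 2*V*sin(di/2) = 2*4201.4317*sin(0.06990044)
dV = 586.8856 m/s = 0.5868856 km/s

0.5869 km/s


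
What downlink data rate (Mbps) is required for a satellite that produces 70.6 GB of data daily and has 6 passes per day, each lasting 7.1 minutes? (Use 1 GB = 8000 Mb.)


total contact time = 6 * 7.1 * 60 = 2556.0000 s
data = 70.6 GB = 564800.0000 Mb
rate = 564800.0000 / 2556.0000 = 220.9703 Mbps

220.9703 Mbps


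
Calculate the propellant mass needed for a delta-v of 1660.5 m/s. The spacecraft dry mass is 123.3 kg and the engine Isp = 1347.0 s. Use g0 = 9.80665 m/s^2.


ve = Isp * g0 = 1347.0 * 9.80665 = 13209.557550 m/s
mass ratio = exp(dv/ve) = exp(1660.5/13209.557550) = 1.13394697
m_prop = m_dry * (mr - 1) = 123.3 * (1.13394697 - 1)
m_prop = 16.5157 kg

16.5157 kg


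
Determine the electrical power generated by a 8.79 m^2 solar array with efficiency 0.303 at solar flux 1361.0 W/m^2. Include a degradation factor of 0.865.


P = area * eta * S * degradation
P = 8.79 * 0.303 * 1361.0 * 0.865
P = 3135.4923 W

3135.4923 W


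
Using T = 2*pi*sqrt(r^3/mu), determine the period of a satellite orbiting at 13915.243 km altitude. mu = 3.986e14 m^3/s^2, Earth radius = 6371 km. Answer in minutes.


r = 20286.2430 km = 2.0286243e+07 m
T = 2*pi*sqrt(r^3/mu) = 2*pi*sqrt(8.3484312e+21 / 3.986e14)
T = 28755.0188 s = 479.2503 min

479.2503 minutes


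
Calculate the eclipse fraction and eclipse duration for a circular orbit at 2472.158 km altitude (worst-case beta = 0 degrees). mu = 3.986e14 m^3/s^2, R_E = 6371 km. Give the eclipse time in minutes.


r = 8843.1580 km
T = 137.9339 min
Eclipse fraction = arcsin(R_E/r)/pi = arcsin(6371.0000/8843.1580)/pi
= arcsin(0.720444)/pi = 0.2560619
Eclipse duration = 0.2560619 * 137.9339 = 35.3196 min

35.3196 minutes


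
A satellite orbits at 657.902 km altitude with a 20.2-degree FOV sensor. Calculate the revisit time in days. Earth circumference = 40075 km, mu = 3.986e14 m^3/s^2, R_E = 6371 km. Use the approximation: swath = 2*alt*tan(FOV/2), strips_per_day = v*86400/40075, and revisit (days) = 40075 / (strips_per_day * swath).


swath = 2*657.902*tan(0.1762783) = 234.3804 km
v = sqrt(mu/r) = 7530.5189 m/s = 7.5305 km/s
strips/day = v*86400/40075 = 7.5305*86400/40075 = 16.2355
coverage/day = strips * swath = 16.2355 * 234.3804 = 3805.2780 km
revisit = 40075 / 3805.2780 = 10.5314 days

10.5314 days


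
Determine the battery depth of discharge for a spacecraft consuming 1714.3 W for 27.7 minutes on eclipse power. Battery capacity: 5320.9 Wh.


E_used = P * t / 60 = 1714.3 * 27.7 / 60 = 791.4352 Wh
DOD = E_used / E_total * 100 = 791.4352 / 5320.9 * 100
DOD = 14.8741 %

14.8741 %


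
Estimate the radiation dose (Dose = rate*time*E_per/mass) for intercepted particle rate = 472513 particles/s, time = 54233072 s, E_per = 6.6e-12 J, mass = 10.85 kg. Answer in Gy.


Total energy deposited = rate * time * E_per
  = 472513 * 54233072 * 6.6e-12 = 169.1305 J
Dose = E_total / mass = 169.1305 / 10.85
Dose = 15.5881 Gy

15.5881 Gy


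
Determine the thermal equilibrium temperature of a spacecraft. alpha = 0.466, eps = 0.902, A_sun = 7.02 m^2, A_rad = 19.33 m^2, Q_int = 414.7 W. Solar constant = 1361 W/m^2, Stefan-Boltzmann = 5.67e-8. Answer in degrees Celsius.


Numerator = alpha*S*A_sun + Q_int = 0.466*1361*7.02 + 414.7 = 4866.9665 W
Denominator = eps*sigma*A_rad = 0.902*5.67e-8*19.33 = 9.8860192e-07 W/K^4
T^4 = 4.9230802e+09 K^4
T = 264.8861 K = -8.2639 C

-8.2639 degrees Celsius


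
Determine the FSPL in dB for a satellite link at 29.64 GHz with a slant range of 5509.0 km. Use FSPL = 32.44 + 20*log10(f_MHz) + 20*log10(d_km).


f = 29.64 GHz = 29640.0000 MHz
d = 5509.0 km
FSPL = 32.44 + 20*log10(29640.0000) + 20*log10(5509.0)
FSPL = 32.44 + 89.4376 + 74.8215
FSPL = 196.6990 dB

196.6990 dB


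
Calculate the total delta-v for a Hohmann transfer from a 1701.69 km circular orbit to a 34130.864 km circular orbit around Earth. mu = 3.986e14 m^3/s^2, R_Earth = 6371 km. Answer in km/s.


r1 = 8072.6900 km = 8.07269e+06 m
r2 = 40501.8640 km = 4.0501864e+07 m
dv1 = sqrt(mu/r1)*(sqrt(2*r2/(r1+r2)) - 1) = 2047.3534 m/s
dv2 = sqrt(mu/r2)*(1 - sqrt(2*r1/(r1+r2))) = 1328.4853 m/s
total dv = |dv1| + |dv2| = 2047.3534 + 1328.4853 = 3375.8388 m/s = 3.3758 km/s

3.3758 km/s


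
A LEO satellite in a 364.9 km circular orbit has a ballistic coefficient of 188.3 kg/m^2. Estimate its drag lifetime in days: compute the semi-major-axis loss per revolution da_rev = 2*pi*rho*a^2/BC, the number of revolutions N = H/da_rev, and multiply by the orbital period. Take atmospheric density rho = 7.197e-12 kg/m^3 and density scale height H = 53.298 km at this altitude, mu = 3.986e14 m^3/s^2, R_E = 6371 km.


a = R_E + alt = 6735.9000 km = 6.7359e+06 m
da_rev = 2*pi*rho*a^2/BC = 2*pi*7.197e-12*(6.7359e+06)^2/188.3 = 10.896131 m per revolution
N = H/da_rev = 53298.0000 m / 10.896131 m = 4891.4610 revolutions
P = 2*pi*sqrt(a^3/mu) = 5501.7983 s
lifetime = N*P = 4891.4610 * 5501.7983 = 2.6911832e+07 s = 311.4795 days

311.4795 days
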